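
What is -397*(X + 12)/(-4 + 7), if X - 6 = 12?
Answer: -3970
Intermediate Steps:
X = 18 (X = 6 + 12 = 18)
-397*(X + 12)/(-4 + 7) = -397*(18 + 12)/(-4 + 7) = -11910/3 = -397*10 = -3970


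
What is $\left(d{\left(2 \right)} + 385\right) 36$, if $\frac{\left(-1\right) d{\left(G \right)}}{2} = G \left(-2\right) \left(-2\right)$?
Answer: $13284$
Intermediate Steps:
$d{\left(G \right)} = - 8 G$ ($d{\left(G \right)} = - 2 G \left(-2\right) \left(-2\right) = - 2 - 2 G \left(-2\right) = - 2 \cdot 4 G = - 8 G$)
$\left(d{\left(2 \right)} + 385\right) 36 = \left(\left(-8\right) 2 + 385\right) 36 = \left(-16 + 385\right) 36 = 369 \cdot 36 = 13284$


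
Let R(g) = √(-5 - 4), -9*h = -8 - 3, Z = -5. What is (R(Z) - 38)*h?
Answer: -418/9 + 11*I/3 ≈ -46.444 + 3.6667*I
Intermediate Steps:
h = 11/9 (h = -(-8 - 3)/9 = -⅑*(-11) = 11/9 ≈ 1.2222)
R(g) = 3*I (R(g) = √(-9) = 3*I)
(R(Z) - 38)*h = (3*I - 38)*(11/9) = (-38 + 3*I)*(11/9) = -418/9 + 11*I/3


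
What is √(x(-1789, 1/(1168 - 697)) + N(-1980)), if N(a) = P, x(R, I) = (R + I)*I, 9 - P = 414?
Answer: I*√90688223/471 ≈ 20.219*I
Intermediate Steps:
P = -405 (P = 9 - 1*414 = 9 - 414 = -405)
x(R, I) = I*(I + R) (x(R, I) = (I + R)*I = I*(I + R))
N(a) = -405
√(x(-1789, 1/(1168 - 697)) + N(-1980)) = √((1/(1168 - 697) - 1789)/(1168 - 697) - 405) = √((1/471 - 1789)/471 - 405) = √((1/471)*(-842618/471) - 405) = √(-842618/221841 - 405) = √(-90688223/221841) = I*√90688223/471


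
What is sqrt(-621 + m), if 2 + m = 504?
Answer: I*sqrt(119) ≈ 10.909*I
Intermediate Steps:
m = 502 (m = -2 + 504 = 502)
sqrt(-621 + m) = sqrt(-621 + 502) = sqrt(-119) = I*sqrt(119)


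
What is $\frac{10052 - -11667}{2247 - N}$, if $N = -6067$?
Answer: $\frac{21719}{8314} \approx 2.6123$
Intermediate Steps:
$\frac{10052 - -11667}{2247 - N} = \frac{10052 - -11667}{2247 - -6067} = \frac{10052 + 11667}{2247 + 6067} = \frac{21719}{8314}$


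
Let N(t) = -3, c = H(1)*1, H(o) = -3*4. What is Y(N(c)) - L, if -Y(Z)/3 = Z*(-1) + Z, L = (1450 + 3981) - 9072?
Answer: 3641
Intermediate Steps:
H(o) = -12
c = -12 (c = -12*1 = -12)
L = -3641 (L = 5431 - 9072 = -3641)
Y(Z) = 0 (Y(Z) = -3*(Z*(-1) + Z) = -3*(-Z + Z) = -3*0 = 0)
Y(N(c)) - L = 0 - 1*(-3641) = 0 + 3641 = 3641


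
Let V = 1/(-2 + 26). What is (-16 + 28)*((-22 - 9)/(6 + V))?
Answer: -8928/145 ≈ -61.572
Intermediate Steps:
V = 1/24 ≈ 0.041667
(-16 + 28)*((-22 - 9)/(6 + V)) = (-16 + 28)*((-22 - 9)/(6 + 1/24)) = 12*(-31/145/24) = 12*(-31*24/145) = 12*(-744/145) = -8928/145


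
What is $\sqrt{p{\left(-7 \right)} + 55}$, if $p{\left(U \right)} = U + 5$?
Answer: $\sqrt{53} \approx 7.2801$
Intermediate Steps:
$p{\left(U \right)} = 5 + U$
$\sqrt{p{\left(-7 \right)} + 55} = \sqrt{\left(5 - 7\right) + 55} = \sqrt{-2 + 55} = \sqrt{53}$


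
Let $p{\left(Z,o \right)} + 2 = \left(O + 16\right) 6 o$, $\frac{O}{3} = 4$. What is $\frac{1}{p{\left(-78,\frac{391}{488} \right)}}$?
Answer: $\frac{61}{8089} \approx 0.0075411$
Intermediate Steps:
$O = 12$ ($O = 3 \cdot 4 = 12$)
$p{\left(Z,o \right)} = -2 + 168 o$ ($p{\left(Z,o \right)} = -2 + \left(12 + 16\right) 6 o = -2 + 28 \cdot 6 o = -2 + 168 o$)
$\frac{1}{p{\left(-78,\frac{391}{488} \right)}} = \frac{1}{-2 + 168 \cdot \frac{391}{488}} = \frac{1}{-2 + \frac{8211}{61}} = \frac{1}{\frac{8089}{61}} = \frac{61}{8089}$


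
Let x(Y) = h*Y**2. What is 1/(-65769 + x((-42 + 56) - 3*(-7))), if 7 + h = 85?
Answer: 1/29781 ≈ 3.3578e-5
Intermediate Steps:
h = 78 (h = -7 + 85 = 78)
x(Y) = 78*Y**2
1/(-65769 + x((-42 + 56) - 3*(-7))) = 1/(-65769 + 78*((-42 + 56) - 3*(-7))**2) = 1/(-65769 + 78*(14 + 21)**2) = 1/(-65769 + 78*35**2) = 1/(-65769 + 78*1225) = 1/(-65769 + 95550) = 1/29781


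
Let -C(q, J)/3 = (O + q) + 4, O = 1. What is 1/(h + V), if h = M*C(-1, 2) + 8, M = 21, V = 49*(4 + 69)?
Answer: 1/3333 ≈ 0.00030003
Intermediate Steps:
V = 3577 (V = 49*73 = 3577)
C(q, J) = -15 - 3*q (C(q, J) = -3*((1 + q) + 4) = -3*(5 + q) = -15 - 3*q)
h = -244 (h = 21*(-15 - 3*(-1)) + 8 = 21*(-15 + 3) + 8 = 21*(-12) + 8 = -252 + 8 = -244)
1/(h + V) = 1/(-244 + 3577) = 1/3333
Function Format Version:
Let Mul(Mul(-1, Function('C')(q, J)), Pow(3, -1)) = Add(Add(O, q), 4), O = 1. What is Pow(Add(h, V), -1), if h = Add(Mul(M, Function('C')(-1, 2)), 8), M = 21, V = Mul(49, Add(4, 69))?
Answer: Rational(1, 3333) ≈ 0.00030003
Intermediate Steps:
V = 3577 (V = Mul(49, 73) = 3577)
Function('C')(q, J) = Add(-15, Mul(-3, q)) (Function('C')(q, J) = Mul(-3, Add(Add(1, q), 4)) = Mul(-3, Add(5, q)) = Add(-15, Mul(-3, q)))
h = -244 (h = Add(Mul(21, Add(-15, Mul(-3, -1))), 8) = Add(Mul(21, Add(-15, 3)), 8) = Add(Mul(21, -12), 8) = Add(-252, 8) = -244)
Pow(Add(h, V), -1) = Pow(Add(-244, 3577), -1) = Pow(3333, -1) = Rational(1, 3333)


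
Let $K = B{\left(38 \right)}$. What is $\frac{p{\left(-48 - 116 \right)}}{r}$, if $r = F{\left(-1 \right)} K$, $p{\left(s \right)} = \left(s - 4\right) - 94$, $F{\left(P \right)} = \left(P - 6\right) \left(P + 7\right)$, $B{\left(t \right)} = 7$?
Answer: $\frac{131}{147} \approx 0.89116$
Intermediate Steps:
$K = 7$
$F{\left(P \right)} = \left(-6 + P\right) \left(7 + P\right)$
$p{\left(s \right)} = -98 + s$ ($p{\left(s \right)} = \left(-4 + s\right) - 94 = -98 + s$)
$r = -294$ ($r = \left(-42 - 1 + \left(-1\right)^{2}\right) 7 = \left(-42 - 1 + 1\right) 7 = \left(-42\right) 7 = -294$)
$\frac{p{\left(-48 - 116 \right)}}{r} = \frac{-98 - 164}{-294} = \left(-98 - 164\right) \left(- \frac{1}{294}\right) = \left(-262\right) \left(- \frac{1}{294}\right) = \frac{131}{147}$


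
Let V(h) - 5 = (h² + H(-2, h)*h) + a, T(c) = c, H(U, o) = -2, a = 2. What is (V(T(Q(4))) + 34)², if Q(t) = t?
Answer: 2401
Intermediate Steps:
V(h) = 7 + h² - 2*h (V(h) = 5 + ((h² - 2*h) + 2) = 5 + (2 + h² - 2*h) = 7 + h² - 2*h)
(V(T(Q(4))) + 34)² = ((7 + 4² - 2*4) + 34)² = ((7 + 16 - 8) + 34)² = (15 + 34)² = 49² = 2401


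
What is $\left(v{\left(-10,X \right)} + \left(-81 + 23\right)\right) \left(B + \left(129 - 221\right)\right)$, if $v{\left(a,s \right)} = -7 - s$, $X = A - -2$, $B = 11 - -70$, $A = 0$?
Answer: $737$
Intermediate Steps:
$B = 81$ ($B = 11 + 70 = 81$)
$X = 2$ ($X = 0 - -2 = 0 + 2 = 2$)
$\left(v{\left(-10,X \right)} + \left(-81 + 23\right)\right) \left(B + \left(129 - 221\right)\right) = \left(\left(-7 - 2\right) + \left(-81 + 23\right)\right) \left(81 + \left(129 - 221\right)\right) = \left(\left(-7 - 2\right) - 58\right) \left(81 + \left(129 - 221\right)\right) = \left(-9 - 58\right) \left(81 - 92\right) = \left(-67\right) \left(-11\right) = 737$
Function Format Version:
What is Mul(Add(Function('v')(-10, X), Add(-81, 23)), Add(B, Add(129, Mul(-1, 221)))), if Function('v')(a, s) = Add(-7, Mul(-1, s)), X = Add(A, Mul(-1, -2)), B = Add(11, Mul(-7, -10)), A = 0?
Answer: 737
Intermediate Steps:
B = 81 (B = Add(11, 70) = 81)
X = 2 (X = Add(0, Mul(-1, -2)) = Add(0, 2) = 2)
Mul(Add(Function('v')(-10, X), Add(-81, 23)), Add(B, Add(129, Mul(-1, 221)))) = Mul(Add(Add(-7, Mul(-1, 2)), Add(-81, 23)), Add(81, Add(129, Mul(-1, 221)))) = Mul(Add(Add(-7, -2), -58), Add(81, Add(129, -221))) = Mul(Add(-9, -58), Add(81, -92)) = Mul(-67, -11) = 737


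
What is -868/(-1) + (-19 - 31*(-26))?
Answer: 1655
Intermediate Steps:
-868/(-1) + (-19 - 31*(-26)) = -868*(-1) + (-19 + 806) = 868 + 787 = 1655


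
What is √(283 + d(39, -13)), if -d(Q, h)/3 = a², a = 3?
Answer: 16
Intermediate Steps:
d(Q, h) = -27 (d(Q, h) = -3*3² = -3*9 = -27)
√(283 + d(39, -13)) = √(283 - 27) = √256 = 16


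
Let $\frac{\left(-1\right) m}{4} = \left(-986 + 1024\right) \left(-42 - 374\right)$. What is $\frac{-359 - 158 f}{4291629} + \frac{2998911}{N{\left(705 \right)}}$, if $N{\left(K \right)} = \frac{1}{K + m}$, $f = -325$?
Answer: $\frac{274294278393352598}{1430543} \approx 1.9174 \cdot 10^{11}$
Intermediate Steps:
$m = 63232$ ($m = - 4 \left(-986 + 1024\right) \left(-42 - 374\right) = - 4 \cdot 38 \left(-416\right) = \left(-4\right) \left(-15808\right) = 63232$)
$N{\left(K \right)} = \frac{1}{63232 + K}$ ($N{\left(K \right)} = \frac{1}{K + 63232} = \frac{1}{63232 + K}$)
$\frac{-359 - 158 f}{4291629} + \frac{2998911}{N{\left(705 \right)}} = \frac{-359 - -51350}{4291629} + \frac{2998911}{\frac{1}{63232 + 705}} = \left(-359 + 51350\right) \frac{1}{4291629} + \frac{2998911}{\frac{1}{63937}} = 50991 \cdot \frac{1}{4291629} + 2998911 \frac{1}{\frac{1}{63937}} = \frac{16997}{1430543} + 2998911 \cdot 63937 = \frac{16997}{1430543} + 191741372607 = \frac{274294278393352598}{1430543}$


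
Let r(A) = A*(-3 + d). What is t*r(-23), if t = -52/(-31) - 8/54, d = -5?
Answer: 235520/837 ≈ 281.39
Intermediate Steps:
r(A) = -8*A (r(A) = A*(-3 - 5) = A*(-8) = -8*A)
t = 1280/837 (t = -52*(-1/31) - 8*1/54 = 52/31 - 4/27 = 1280/837 ≈ 1.5293)
t*r(-23) = 1280*(-8*(-23))/837 = (1280/837)*184 = 235520/837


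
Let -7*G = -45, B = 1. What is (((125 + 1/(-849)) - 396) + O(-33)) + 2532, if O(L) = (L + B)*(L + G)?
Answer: 18490364/5943 ≈ 3111.3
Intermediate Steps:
G = 45/7 (G = -1/7*(-45) = 45/7 ≈ 6.4286)
O(L) = (1 + L)*(45/7 + L) (O(L) = (L + 1)*(L + 45/7) = (1 + L)*(45/7 + L))
(((125 + 1/(-849)) - 396) + O(-33)) + 2532 = (((125 + 1/(-849)) - 396) + (45/7 + (-33)**2 + (52/7)*(-33))) + 2532 = (((125 - 1/849) - 396) + (45/7 + 1089 - 1716/7)) + 2532 = ((106124/849 - 396) + 5952/7) + 2532 = (-230080/849 + 5952/7) + 2532 = 3442688/5943 + 2532 = 18490364/5943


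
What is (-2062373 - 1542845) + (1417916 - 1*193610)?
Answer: -2380912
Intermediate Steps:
(-2062373 - 1542845) + (1417916 - 1*193610) = -3605218 + (1417916 - 193610) = -3605218 + 1224306 = -2380912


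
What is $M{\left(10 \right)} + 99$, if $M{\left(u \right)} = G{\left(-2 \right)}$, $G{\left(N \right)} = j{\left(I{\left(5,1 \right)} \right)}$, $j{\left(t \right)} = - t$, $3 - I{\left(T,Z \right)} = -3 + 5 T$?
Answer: $118$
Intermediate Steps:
$I{\left(T,Z \right)} = 6 - 5 T$ ($I{\left(T,Z \right)} = 3 - \left(-3 + 5 T\right) = 6 - 5 T$)
$G{\left(N \right)} = 19$ ($G{\left(N \right)} = - (6 - 25) = \left(-1\right) \left(-19\right) = 19$)
$M{\left(u \right)} = 19$
$M{\left(10 \right)} + 99 = 19 + 99 = 118$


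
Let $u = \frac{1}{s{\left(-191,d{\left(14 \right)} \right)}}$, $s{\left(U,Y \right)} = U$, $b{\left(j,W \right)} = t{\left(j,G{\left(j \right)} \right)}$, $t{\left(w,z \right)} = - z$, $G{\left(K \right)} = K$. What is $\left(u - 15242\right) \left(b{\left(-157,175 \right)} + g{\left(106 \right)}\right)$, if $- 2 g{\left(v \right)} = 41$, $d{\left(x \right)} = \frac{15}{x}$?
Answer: $- \frac{794763879}{382} \approx -2.0805 \cdot 10^{6}$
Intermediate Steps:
$g{\left(v \right)} = - \frac{41}{2}$ ($g{\left(v \right)} = \left(- \frac{1}{2}\right) 41 = - \frac{41}{2}$)
$b{\left(j,W \right)} = - j$
$u = - \frac{1}{191}$ ($u = \frac{1}{-191} = - \frac{1}{191} \approx -0.0052356$)
$\left(u - 15242\right) \left(b{\left(-157,175 \right)} + g{\left(106 \right)}\right) = \left(- \frac{1}{191} - 15242\right) \left(\left(-1\right) \left(-157\right) - \frac{41}{2}\right) = - \frac{2911223 \left(157 - \frac{41}{2}\right)}{191} = \left(- \frac{2911223}{191}\right) \frac{273}{2} = - \frac{794763879}{382}$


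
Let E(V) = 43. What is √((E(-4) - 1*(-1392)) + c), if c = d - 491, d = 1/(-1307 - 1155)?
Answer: √5722000674/2462 ≈ 30.725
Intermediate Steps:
d = -1/2462 (d = 1/(-2462) = -1/2462 ≈ -0.00040617)
c = -1208843/2462 (c = -1/2462 - 491 = -1208843/2462 ≈ -491.00)
√((E(-4) - 1*(-1392)) + c) = √((43 - 1*(-1392)) - 1208843/2462) = √((43 + 1392) - 1208843/2462) = √(1435 - 1208843/2462) = √(2324127/2462) = √5722000674/2462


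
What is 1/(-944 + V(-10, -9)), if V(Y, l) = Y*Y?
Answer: -1/844 ≈ -0.0011848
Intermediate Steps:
V(Y, l) = Y²
1/(-944 + V(-10, -9)) = 1/(-944 + (-10)²) = 1/(-944 + 100) = 1/(-844) = -1/844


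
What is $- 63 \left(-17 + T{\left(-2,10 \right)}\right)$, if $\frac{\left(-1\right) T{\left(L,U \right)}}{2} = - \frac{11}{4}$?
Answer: $\frac{1449}{2} \approx 724.5$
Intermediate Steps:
$T{\left(L,U \right)} = \frac{11}{2}$ ($T{\left(L,U \right)} = - 2 \left(- \frac{11}{4}\right) = - 2 \left(\left(-11\right) \frac{1}{4}\right) = \left(-2\right) \left(- \frac{11}{4}\right) = \frac{11}{2}$)
$- 63 \left(-17 + T{\left(-2,10 \right)}\right) = - 63 \left(-17 + \frac{11}{2}\right) = \left(-63\right) \left(- \frac{23}{2}\right) = \frac{1449}{2}$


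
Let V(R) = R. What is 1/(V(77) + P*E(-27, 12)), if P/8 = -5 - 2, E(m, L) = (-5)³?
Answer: 1/7077 ≈ 0.00014130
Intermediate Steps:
E(m, L) = -125
P = -56 (P = 8*(-5 - 2) = 8*(-7) = -56)
1/(V(77) + P*E(-27, 12)) = 1/(77 - 56*(-125)) = 1/(77 + 7000) = 1/7077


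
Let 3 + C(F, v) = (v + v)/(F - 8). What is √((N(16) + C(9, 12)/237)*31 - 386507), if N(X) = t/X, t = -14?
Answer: I*√38597477298/316 ≈ 621.72*I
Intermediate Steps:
C(F, v) = -3 + 2*v/(-8 + F) (C(F, v) = -3 + (v + v)/(F - 8) = -3 + (2*v)/(-8 + F) = -3 + 2*v/(-8 + F))
N(X) = -14/X
√((N(16) + C(9, 12)/237)*31 - 386507) = √((-14/16 + ((24 - 3*9 + 2*12)/(-8 + 9))/237)*31 - 386507) = √((-14*1/16 + ((24 - 27 + 24)/1)*(1/237))*31 - 386507) = √((-7/8 + (1*21)*(1/237))*31 - 386507) = √((-7/8 + 21*(1/237))*31 - 386507) = √((-7/8 + 7/79)*31 - 386507) = √(-497/632*31 - 386507) = √(-15407/632 - 386507) = √(-244287831/632) = I*√38597477298/316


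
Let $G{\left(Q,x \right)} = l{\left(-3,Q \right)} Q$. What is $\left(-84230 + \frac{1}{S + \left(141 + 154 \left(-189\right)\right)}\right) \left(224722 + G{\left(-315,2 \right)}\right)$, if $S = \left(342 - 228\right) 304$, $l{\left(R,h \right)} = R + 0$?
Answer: $- \frac{108174137428643}{5691} \approx -1.9008 \cdot 10^{10}$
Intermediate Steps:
$l{\left(R,h \right)} = R$
$G{\left(Q,x \right)} = - 3 Q$
$S = 34656$ ($S = 114 \cdot 304 = 34656$)
$\left(-84230 + \frac{1}{S + \left(141 + 154 \left(-189\right)\right)}\right) \left(224722 + G{\left(-315,2 \right)}\right) = \left(-84230 + \frac{1}{34656 + \left(141 + 154 \left(-189\right)\right)}\right) \left(224722 - -945\right) = \left(-84230 + \frac{1}{34656 + \left(141 - 29106\right)}\right) \left(224722 + 945\right) = \left(-84230 + \frac{1}{34656 - 28965}\right) 225667 = \left(-84230 + \frac{1}{5691}\right) 225667 = \left(- \frac{479352929}{5691}\right) 225667 = - \frac{108174137428643}{5691}$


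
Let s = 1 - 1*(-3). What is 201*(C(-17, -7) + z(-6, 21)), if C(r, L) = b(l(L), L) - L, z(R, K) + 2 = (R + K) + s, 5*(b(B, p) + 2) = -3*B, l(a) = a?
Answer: 26331/5 ≈ 5266.2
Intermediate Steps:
s = 4 (s = 1 + 3 = 4)
b(B, p) = -2 - 3*B/5 (b(B, p) = -2 + (-3*B)/5 = -2 - 3*B/5)
z(R, K) = 2 + K + R (z(R, K) = -2 + ((R + K) + 4) = -2 + ((K + R) + 4) = -2 + (4 + K + R) = 2 + K + R)
C(r, L) = -2 - 8*L/5 (C(r, L) = (-2 - 3*L/5) - L = -2 - 8*L/5)
201*(C(-17, -7) + z(-6, 21)) = 201*((-2 - 8/5*(-7)) + (2 + 21 - 6)) = 201*((-2 + 56/5) + 17) = 201*(46/5 + 17) = 201*(131/5) = 26331/5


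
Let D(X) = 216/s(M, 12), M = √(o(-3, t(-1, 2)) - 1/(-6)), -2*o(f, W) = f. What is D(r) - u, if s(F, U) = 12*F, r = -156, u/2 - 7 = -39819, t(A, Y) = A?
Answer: 79624 + 18*√15/5 ≈ 79638.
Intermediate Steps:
u = -79624 (u = 14 + 2*(-39819) = 14 - 79638 = -79624)
o(f, W) = -f/2
M = √15/3 (M = √(-½*(-3) - 1/(-6)) = √(3/2 - 1*(-⅙)) = √(3/2 + ⅙) = √(5/3) = √15/3 ≈ 1.2910)
D(X) = 18*√15/5 (D(X) = 216/((12*(√15/3))) = 216/((4*√15)) = 216*(√15/60) = 18*√15/5)
D(r) - u = 18*√15/5 - 1*(-79624) = 18*√15/5 + 79624 = 79624 + 18*√15/5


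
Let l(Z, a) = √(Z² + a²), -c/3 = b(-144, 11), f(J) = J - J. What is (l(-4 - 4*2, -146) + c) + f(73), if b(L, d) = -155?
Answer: 465 + 2*√5365 ≈ 611.49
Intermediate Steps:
f(J) = 0
c = 465 (c = -3*(-155) = 465)
(l(-4 - 4*2, -146) + c) + f(73) = (√((-4 - 4*2)² + (-146)²) + 465) + 0 = (√((-4 - 8)² + 21316) + 465) + 0 = (√((-12)² + 21316) + 465) + 0 = (√(144 + 21316) + 465) + 0 = (√21460 + 465) + 0 = (2*√5365 + 465) + 0 = (465 + 2*√5365) + 0 = 465 + 2*√5365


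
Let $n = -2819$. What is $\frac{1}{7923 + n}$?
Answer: $\frac{1}{5104} \approx 0.00019592$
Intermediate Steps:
$\frac{1}{7923 + n} = \frac{1}{7923 - 2819} = \frac{1}{5104}$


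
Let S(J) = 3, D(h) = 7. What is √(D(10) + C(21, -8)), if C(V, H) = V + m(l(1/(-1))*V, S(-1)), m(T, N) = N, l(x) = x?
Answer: √31 ≈ 5.5678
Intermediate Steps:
C(V, H) = 3 + V (C(V, H) = V + 3 = 3 + V)
√(D(10) + C(21, -8)) = √(7 + (3 + 21)) = √(7 + 24) = √31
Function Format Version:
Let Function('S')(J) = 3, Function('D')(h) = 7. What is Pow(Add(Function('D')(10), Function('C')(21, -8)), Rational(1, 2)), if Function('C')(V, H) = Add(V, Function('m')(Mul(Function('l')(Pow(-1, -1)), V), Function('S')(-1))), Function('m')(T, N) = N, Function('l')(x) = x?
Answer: Pow(31, Rational(1, 2)) ≈ 5.5678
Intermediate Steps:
Function('C')(V, H) = Add(3, V) (Function('C')(V, H) = Add(V, 3) = Add(3, V))
Pow(Add(Function('D')(10), Function('C')(21, -8)), Rational(1, 2)) = Pow(Add(7, Add(3, 21)), Rational(1, 2)) = Pow(Add(7, 24), Rational(1, 2)) = Pow(31, Rational(1, 2))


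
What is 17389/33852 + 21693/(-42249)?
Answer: 105475/476737716 ≈ 0.00022124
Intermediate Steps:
17389/33852 + 21693/(-42249) = 17389*(1/33852) + 21693*(-1/42249) = 17389/33852 - 7231/14083 = 105475/476737716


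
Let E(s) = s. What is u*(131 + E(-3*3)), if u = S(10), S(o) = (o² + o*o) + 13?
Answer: 25986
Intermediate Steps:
S(o) = 13 + 2*o² (S(o) = (o² + o²) + 13 = 2*o² + 13 = 13 + 2*o²)
u = 213 (u = 13 + 2*10² = 13 + 2*100 = 13 + 200 = 213)
u*(131 + E(-3*3)) = 213*(131 - 3*3) = 213*(131 - 9) = 213*122 = 25986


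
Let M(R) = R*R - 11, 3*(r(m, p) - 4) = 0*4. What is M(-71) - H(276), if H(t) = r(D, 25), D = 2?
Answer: 5026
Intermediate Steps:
r(m, p) = 4 (r(m, p) = 4 + (0*4)/3 = 4 + (⅓)*0 = 4 + 0 = 4)
H(t) = 4
M(R) = -11 + R² (M(R) = R² - 11 = -11 + R²)
M(-71) - H(276) = (-11 + (-71)²) - 1*4 = (-11 + 5041) - 4 = 5030 - 4 = 5026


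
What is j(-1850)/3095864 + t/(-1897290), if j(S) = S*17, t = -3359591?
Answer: 69872750413/39687512220 ≈ 1.7606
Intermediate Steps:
j(S) = 17*S
j(-1850)/3095864 + t/(-1897290) = (17*(-1850))/3095864 - 3359591/(-1897290) = -31450*1/3095864 - 3359591*(-1/1897290) = -425/41836 + 3359591/1897290 = 69872750413/39687512220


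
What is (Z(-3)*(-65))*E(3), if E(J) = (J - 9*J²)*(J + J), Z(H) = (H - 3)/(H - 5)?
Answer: 22815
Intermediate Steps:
Z(H) = (-3 + H)/(-5 + H)
E(J) = 2*J*(J - 9*J²) (E(J) = (J - 9*J²)*(2*J) = 2*J*(J - 9*J²))
(Z(-3)*(-65))*E(3) = (((-3 - 3)/(-5 - 3))*(-65))*(3²*(2 - 18*3)) = ((-6/(-8))*(-65))*(9*(2 - 54)) = (-⅛*(-6)*(-65))*(9*(-52)) = ((¾)*(-65))*(-468) = -195/4*(-468) = 22815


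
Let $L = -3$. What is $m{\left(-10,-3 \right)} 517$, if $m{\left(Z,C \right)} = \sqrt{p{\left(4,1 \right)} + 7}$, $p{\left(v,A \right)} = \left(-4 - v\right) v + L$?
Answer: $1034 i \sqrt{7} \approx 2735.7 i$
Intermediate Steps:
$p{\left(v,A \right)} = -3 + v \left(-4 - v\right)$ ($p{\left(v,A \right)} = \left(-4 - v\right) v - 3 = v \left(-4 - v\right) - 3 = -3 + v \left(-4 - v\right)$)
$m{\left(Z,C \right)} = 2 i \sqrt{7}$ ($m{\left(Z,C \right)} = \sqrt{\left(-3 - 4^{2} - 16\right) + 7} = \sqrt{\left(-3 - 16 - 16\right) + 7} = \sqrt{-35 + 7} = \sqrt{-28} = 2 i \sqrt{7}$)
$m{\left(-10,-3 \right)} 517 = 2 i \sqrt{7} \cdot 517 = 1034 i \sqrt{7}$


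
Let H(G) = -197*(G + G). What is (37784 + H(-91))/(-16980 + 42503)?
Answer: 73638/25523 ≈ 2.8852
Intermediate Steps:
H(G) = -394*G
(37784 + H(-91))/(-16980 + 42503) = (37784 - 394*(-91))/(-16980 + 42503) = (37784 + 35854)/25523 = 73638*(1/25523) = 73638/25523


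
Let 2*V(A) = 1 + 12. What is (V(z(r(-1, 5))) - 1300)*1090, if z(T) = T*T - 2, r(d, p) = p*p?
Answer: -1409915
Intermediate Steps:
r(d, p) = p²
z(T) = -2 + T² (z(T) = T² - 2 = -2 + T²)
V(A) = 13/2 (V(A) = (1 + 12)/2 = (½)*13 = 13/2)
(V(z(r(-1, 5))) - 1300)*1090 = (13/2 - 1300)*1090 = -2587/2*1090 = -1409915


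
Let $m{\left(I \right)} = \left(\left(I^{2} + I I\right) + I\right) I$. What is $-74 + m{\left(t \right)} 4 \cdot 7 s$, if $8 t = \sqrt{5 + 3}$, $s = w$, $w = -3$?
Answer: $- \frac{169}{2} - \frac{21 \sqrt{2}}{4} \approx -91.925$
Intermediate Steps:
$s = -3$
$t = \frac{\sqrt{2}}{4}$ ($t = \frac{\sqrt{5 + 3}}{8} = \frac{\sqrt{8}}{8} = \frac{2 \sqrt{2}}{8} = \frac{\sqrt{2}}{4} \approx 0.35355$)
$m{\left(I \right)} = I \left(I + 2 I^{2}\right)$ ($m{\left(I \right)} = \left(\left(I^{2} + I^{2}\right) + I\right) I = \left(2 I^{2} + I\right) I = \left(I + 2 I^{2}\right) I = I \left(I + 2 I^{2}\right)$)
$-74 + m{\left(t \right)} 4 \cdot 7 s = -74 + \left(\frac{\sqrt{2}}{4}\right)^{2} \left(1 + 2 \frac{\sqrt{2}}{4}\right) 4 \cdot 7 \left(-3\right) = -74 + \frac{1 + \frac{\sqrt{2}}{2}}{8} \cdot 28 \left(-3\right) = -74 + \left(\frac{1}{8} + \frac{\sqrt{2}}{16}\right) \left(-84\right) = -74 - \left(\frac{21}{2} + \frac{21 \sqrt{2}}{4}\right) = - \frac{169}{2} - \frac{21 \sqrt{2}}{4}$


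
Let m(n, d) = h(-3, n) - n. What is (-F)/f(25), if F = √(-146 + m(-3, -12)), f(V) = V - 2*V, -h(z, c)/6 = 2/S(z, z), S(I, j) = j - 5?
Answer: I*√566/50 ≈ 0.47582*I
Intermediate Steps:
S(I, j) = -5 + j
h(z, c) = -12/(-5 + z)
m(n, d) = 3/2 - n (m(n, d) = -12/(-5 - 3) - n = -12/(-8) - n = -12*(-⅛) - n = 3/2 - n)
f(V) = -V
F = I*√566/2 (F = √(-146 + (3/2 - 1*(-3))) = √(-146 + (3/2 + 3)) = √(-146 + 9/2) = √(-283/2) = I*√566/2 ≈ 11.895*I)
(-F)/f(25) = (-I*√566/2)/((-1*25)) = -I*√566/2/(-25) = -I*√566/2*(-1/25) = I*√566/50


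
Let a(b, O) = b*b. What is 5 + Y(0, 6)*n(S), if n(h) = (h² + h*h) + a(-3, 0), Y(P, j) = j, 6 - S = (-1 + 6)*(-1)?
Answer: 1511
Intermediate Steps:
a(b, O) = b²
S = 11 (S = 6 - (-1 + 6)*(-1) = 6 - 5*(-1) = 6 - 1*(-5) = 6 + 5 = 11)
n(h) = 9 + 2*h² (n(h) = (h² + h*h) + (-3)² = (h² + h²) + 9 = 2*h² + 9 = 9 + 2*h²)
5 + Y(0, 6)*n(S) = 5 + 6*(9 + 2*11²) = 5 + 6*(9 + 2*121) = 5 + 6*(9 + 242) = 5 + 6*251 = 5 + 1506 = 1511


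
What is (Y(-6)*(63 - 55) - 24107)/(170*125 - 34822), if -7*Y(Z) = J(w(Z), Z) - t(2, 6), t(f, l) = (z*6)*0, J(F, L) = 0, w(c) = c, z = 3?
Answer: 24107/13572 ≈ 1.7762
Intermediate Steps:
t(f, l) = 0 (t(f, l) = (3*6)*0 = 18*0 = 0)
Y(Z) = 0 (Y(Z) = -(0 - 1*0)/7 = -(0 + 0)/7 = -1/7*0 = 0)
(Y(-6)*(63 - 55) - 24107)/(170*125 - 34822) = (0*(63 - 55) - 24107)/(170*125 - 34822) = (0*8 - 24107)/(21250 - 34822) = (0 - 24107)/(-13572) = -24107*(-1/13572) = 24107/13572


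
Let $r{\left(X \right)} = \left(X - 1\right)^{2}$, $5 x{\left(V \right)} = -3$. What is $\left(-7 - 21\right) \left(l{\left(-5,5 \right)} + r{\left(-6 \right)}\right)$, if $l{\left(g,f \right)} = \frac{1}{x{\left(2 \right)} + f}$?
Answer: $- \frac{15162}{11} \approx -1378.4$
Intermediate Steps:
$x{\left(V \right)} = - \frac{3}{5}$ ($x{\left(V \right)} = \frac{1}{5} \left(-3\right) = - \frac{3}{5}$)
$l{\left(g,f \right)} = \frac{1}{- \frac{3}{5} + f}$
$r{\left(X \right)} = \left(-1 + X\right)^{2}$
$\left(-7 - 21\right) \left(l{\left(-5,5 \right)} + r{\left(-6 \right)}\right) = \left(-7 - 21\right) \left(\frac{5}{-3 + 5 \cdot 5} + \left(-1 - 6\right)^{2}\right) = \left(-7 - 21\right) \left(\frac{5}{-3 + 25} + \left(-7\right)^{2}\right) = - 28 \left(\frac{5}{22} + 49\right) = \left(-28\right) \frac{1083}{22} = - \frac{15162}{11}$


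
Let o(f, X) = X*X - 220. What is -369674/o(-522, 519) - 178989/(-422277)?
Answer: -35977183083/37884018019 ≈ -0.94967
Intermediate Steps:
o(f, X) = -220 + X² (o(f, X) = X² - 220 = -220 + X²)
-369674/o(-522, 519) - 178989/(-422277) = -369674/(-220 + 519²) - 178989/(-422277) = -369674/(-220 + 269361) - 178989*(-1/422277) = -369674/269141 + 59663/140759 = -35977183083/37884018019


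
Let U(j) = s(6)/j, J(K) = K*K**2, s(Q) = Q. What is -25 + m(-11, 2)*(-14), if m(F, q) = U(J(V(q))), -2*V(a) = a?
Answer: 59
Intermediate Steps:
V(a) = -a/2
J(K) = K**3
U(j) = 6/j
m(F, q) = -48/q**3 (m(F, q) = 6/((-q/2)**3) = 6/((-q**3/8)) = 6*(-8/q**3) = -48/q**3)
-25 + m(-11, 2)*(-14) = -25 - 48/2**3*(-14) = -25 - 48*1/8*(-14) = -25 - 6*(-14) = -25 + 84 = 59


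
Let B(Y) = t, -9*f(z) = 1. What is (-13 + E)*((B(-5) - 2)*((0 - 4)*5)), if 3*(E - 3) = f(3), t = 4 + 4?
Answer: 10840/9 ≈ 1204.4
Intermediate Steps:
t = 8
f(z) = -⅑ (f(z) = -⅑*1 = -⅑)
B(Y) = 8
E = 80/27 (E = 3 + (⅓)*(-⅑) = 3 - 1/27 = 80/27 ≈ 2.9630)
(-13 + E)*((B(-5) - 2)*((0 - 4)*5)) = (-13 + 80/27)*((8 - 2)*((0 - 4)*5)) = -542*(-4*5)/9 = -542*(-20)/9 = -271/27*(-120) = 10840/9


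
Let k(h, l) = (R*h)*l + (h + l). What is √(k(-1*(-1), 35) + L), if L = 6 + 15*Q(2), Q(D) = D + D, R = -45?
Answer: I*√1473 ≈ 38.38*I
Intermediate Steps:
Q(D) = 2*D
k(h, l) = h + l - 45*h*l (k(h, l) = (-45*h)*l + (h + l) = -45*h*l + (h + l) = h + l - 45*h*l)
L = 66 (L = 6 + 15*(2*2) = 6 + 15*4 = 6 + 60 = 66)
√(k(-1*(-1), 35) + L) = √((-1*(-1) + 35 - 45*(-1*(-1))*35) + 66) = √((1 + 35 - 45*1*35) + 66) = √((1 + 35 - 1575) + 66) = √(-1539 + 66) = √(-1473) = I*√1473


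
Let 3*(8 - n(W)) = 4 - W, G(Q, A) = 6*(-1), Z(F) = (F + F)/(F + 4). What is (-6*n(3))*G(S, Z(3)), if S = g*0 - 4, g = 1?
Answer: 276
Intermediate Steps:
Z(F) = 2*F/(4 + F) (Z(F) = (2*F)/(4 + F) = 2*F/(4 + F))
S = -4 (S = 1*0 - 4 = 0 - 4 = -4)
G(Q, A) = -6
n(W) = 20/3 + W/3 (n(W) = 8 - (4 - W)/3 = 8 + (-4/3 + W/3) = 20/3 + W/3)
(-6*n(3))*G(S, Z(3)) = -6*(20/3 + (⅓)*3)*(-6) = -6*(20/3 + 1)*(-6) = -6*23/3*(-6) = -46*(-6) = 276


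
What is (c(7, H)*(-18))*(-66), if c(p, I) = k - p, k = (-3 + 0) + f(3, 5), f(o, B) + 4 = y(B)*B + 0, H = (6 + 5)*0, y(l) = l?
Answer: 13068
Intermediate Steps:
H = 0 (H = 11*0 = 0)
f(o, B) = -4 + B² (f(o, B) = -4 + (B*B + 0) = -4 + (B² + 0) = -4 + B²)
k = 18 (k = (-3 + 0) + (-4 + 5²) = -3 + (-4 + 25) = -3 + 21 = 18)
c(p, I) = 18 - p
(c(7, H)*(-18))*(-66) = ((18 - 1*7)*(-18))*(-66) = ((18 - 7)*(-18))*(-66) = (11*(-18))*(-66) = -198*(-66) = 13068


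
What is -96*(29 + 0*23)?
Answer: -2784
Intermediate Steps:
-96*(29 + 0*23) = -96*(29 + 0) = -96*29 = -2784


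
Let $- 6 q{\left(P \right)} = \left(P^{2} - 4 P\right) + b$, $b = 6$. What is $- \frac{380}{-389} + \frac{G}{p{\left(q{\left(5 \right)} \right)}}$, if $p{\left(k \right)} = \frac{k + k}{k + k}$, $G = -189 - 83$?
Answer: $- \frac{105428}{389} \approx -271.02$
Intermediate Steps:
$q{\left(P \right)} = -1 - \frac{P^{2}}{6} + \frac{2 P}{3}$ ($q{\left(P \right)} = - \frac{\left(P^{2} - 4 P\right) + 6}{6} = - \frac{6 + P^{2} - 4 P}{6} = -1 - \frac{P^{2}}{6} + \frac{2 P}{3}$)
$G = -272$
$p{\left(k \right)} = 1$ ($p{\left(k \right)} = \frac{2 k}{2 k} = 2 k \frac{1}{2 k} = 1$)
$- \frac{380}{-389} + \frac{G}{p{\left(q{\left(5 \right)} \right)}} = - \frac{380}{-389} - \frac{272}{1} = \left(-380\right) \left(- \frac{1}{389}\right) - 272 = \frac{380}{389} - 272 = - \frac{105428}{389}$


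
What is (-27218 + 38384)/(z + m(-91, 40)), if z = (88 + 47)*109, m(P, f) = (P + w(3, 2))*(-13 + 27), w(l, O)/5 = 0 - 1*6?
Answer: 11166/13021 ≈ 0.85754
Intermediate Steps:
w(l, O) = -30 (w(l, O) = 5*(0 - 1*6) = 5*(0 - 6) = 5*(-6) = -30)
m(P, f) = -420 + 14*P (m(P, f) = (P - 30)*(-13 + 27) = (-30 + P)*14 = -420 + 14*P)
z = 14715 (z = 135*109 = 14715)
(-27218 + 38384)/(z + m(-91, 40)) = (-27218 + 38384)/(14715 + (-420 + 14*(-91))) = 11166/(14715 + (-420 - 1274)) = 11166/(14715 - 1694) = 11166/13021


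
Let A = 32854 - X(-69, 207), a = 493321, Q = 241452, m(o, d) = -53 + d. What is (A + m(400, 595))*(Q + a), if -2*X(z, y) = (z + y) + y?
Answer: 49330454901/2 ≈ 2.4665e+10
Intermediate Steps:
X(z, y) = -y - z/2 (X(z, y) = -((z + y) + y)/2 = -((y + z) + y)/2 = -(z + 2*y)/2 = -y - z/2)
A = 66053/2 (A = 32854 - (-1*207 - ½*(-69)) = 32854 - (-207 + 69/2) = 32854 - 1*(-345/2) = 32854 + 345/2 = 66053/2 ≈ 33027.)
(A + m(400, 595))*(Q + a) = (66053/2 + (-53 + 595))*(241452 + 493321) = (66053/2 + 542)*734773 = (67137/2)*734773 = 49330454901/2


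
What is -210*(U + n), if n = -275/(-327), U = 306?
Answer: -7023590/109 ≈ -64437.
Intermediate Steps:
n = 275/327 (n = -275*(-1/327) = 275/327 ≈ 0.84098)
-210*(U + n) = -210*(306 + 275/327) = -210*100337/327 = -7023590/109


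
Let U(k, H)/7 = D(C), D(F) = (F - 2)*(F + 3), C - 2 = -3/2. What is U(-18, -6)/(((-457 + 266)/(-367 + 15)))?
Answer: -12936/191 ≈ -67.728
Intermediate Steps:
C = ½ (C = 2 - 3/2 = ½ ≈ 0.50000)
D(F) = (-2 + F)*(3 + F)
U(k, H) = -147/4 (U(k, H) = 7*(-6 + ½ + (½)²) = 7*(-6 + ½ + ¼) = 7*(-21/4) = -147/4)
U(-18, -6)/(((-457 + 266)/(-367 + 15))) = -147*(-367 + 15)/(-457 + 266)/4 = -147/(4*((-191/(-352)))) = -147/(4*((-191*(-1/352)))) = -147/(4*191/352) = -147/4*352/191 = -12936/191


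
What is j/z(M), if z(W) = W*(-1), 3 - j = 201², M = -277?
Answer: -40398/277 ≈ -145.84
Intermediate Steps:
j = -40398 (j = 3 - 1*201² = 3 - 1*40401 = 3 - 40401 = -40398)
z(W) = -W
j/z(M) = -40398/((-1*(-277))) = -40398/277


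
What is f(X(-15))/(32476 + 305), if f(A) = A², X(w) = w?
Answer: 75/10927 ≈ 0.0068637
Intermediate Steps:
f(X(-15))/(32476 + 305) = (-15)²/(32476 + 305) = 225/32781 = 225*(1/32781) = 75/10927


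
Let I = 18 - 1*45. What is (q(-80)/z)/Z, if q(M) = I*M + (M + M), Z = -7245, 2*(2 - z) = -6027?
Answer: -800/8738919 ≈ -9.1544e-5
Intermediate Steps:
z = 6031/2 (z = 2 - ½*(-6027) = 2 + 6027/2 = 6031/2 ≈ 3015.5)
I = -27 (I = 18 - 45 = -27)
q(M) = -25*M (q(M) = -27*M + (M + M) = -27*M + 2*M = -25*M)
(q(-80)/z)/Z = ((-25*(-80))/(6031/2))/(-7245) = (2000*(2/6031))*(-1/7245) = (4000/6031)*(-1/7245) = -800/8738919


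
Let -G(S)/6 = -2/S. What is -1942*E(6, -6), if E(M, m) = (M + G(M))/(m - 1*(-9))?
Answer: -15536/3 ≈ -5178.7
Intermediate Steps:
G(S) = 12/S (G(S) = -(-12)/S = 12/S)
E(M, m) = (M + 12/M)/(9 + m) (E(M, m) = (M + 12/M)/(m - 1*(-9)) = (M + 12/M)/(m + 9) = (M + 12/M)/(9 + m))
-1942*E(6, -6) = -1942*(12 + 6**2)/(6*(9 - 6)) = -971*(12 + 36)/(3*3) = -971*48/(3*3) = -1942*8/3 = -15536/3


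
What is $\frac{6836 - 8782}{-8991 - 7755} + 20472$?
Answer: $\frac{171413029}{8373} \approx 20472.0$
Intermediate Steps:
$\frac{6836 - 8782}{-8991 - 7755} + 20472 = - \frac{1946}{-16746} + 20472 = \left(-1946\right) \left(- \frac{1}{16746}\right) + 20472 = \frac{973}{8373} + 20472 = \frac{171413029}{8373}$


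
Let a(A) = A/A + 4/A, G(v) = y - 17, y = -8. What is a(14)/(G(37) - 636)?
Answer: -9/4627 ≈ -0.0019451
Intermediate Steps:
G(v) = -25 (G(v) = -8 - 17 = -25)
a(A) = 1 + 4/A
a(14)/(G(37) - 636) = ((4 + 14)/14)/(-25 - 636) = ((1/14)*18)/(-661) = (9/7)*(-1/661) = -9/4627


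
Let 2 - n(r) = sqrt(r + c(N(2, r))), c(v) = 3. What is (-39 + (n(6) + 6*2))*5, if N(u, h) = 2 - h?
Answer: -140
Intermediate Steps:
n(r) = 2 - sqrt(3 + r) (n(r) = 2 - sqrt(r + 3) = 2 - sqrt(3 + r))
(-39 + (n(6) + 6*2))*5 = (-39 + ((2 - sqrt(3 + 6)) + 6*2))*5 = (-39 + ((2 - sqrt(9)) + 12))*5 = (-39 + ((2 - 1*3) + 12))*5 = (-39 + ((2 - 3) + 12))*5 = (-39 + (-1 + 12))*5 = (-39 + 11)*5 = -28*5 = -140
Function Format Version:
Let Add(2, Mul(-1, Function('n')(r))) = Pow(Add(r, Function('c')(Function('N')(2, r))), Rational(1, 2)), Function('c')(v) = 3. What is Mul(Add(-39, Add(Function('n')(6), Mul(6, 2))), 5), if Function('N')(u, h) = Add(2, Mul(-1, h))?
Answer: -140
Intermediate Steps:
Function('n')(r) = Add(2, Mul(-1, Pow(Add(3, r), Rational(1, 2)))) (Function('n')(r) = Add(2, Mul(-1, Pow(Add(r, 3), Rational(1, 2)))) = Add(2, Mul(-1, Pow(Add(3, r), Rational(1, 2)))))
Mul(Add(-39, Add(Function('n')(6), Mul(6, 2))), 5) = Mul(Add(-39, Add(Add(2, Mul(-1, Pow(Add(3, 6), Rational(1, 2)))), Mul(6, 2))), 5) = Mul(Add(-39, Add(Add(2, Mul(-1, Pow(9, Rational(1, 2)))), 12)), 5) = Mul(Add(-39, Add(Add(2, Mul(-1, 3)), 12)), 5) = Mul(Add(-39, Add(Add(2, -3), 12)), 5) = Mul(Add(-39, Add(-1, 12)), 5) = Mul(Add(-39, 11), 5) = Mul(-28, 5) = -140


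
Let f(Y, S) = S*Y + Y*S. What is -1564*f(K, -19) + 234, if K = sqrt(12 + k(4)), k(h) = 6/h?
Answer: 234 + 89148*sqrt(6) ≈ 2.1860e+5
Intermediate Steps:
K = 3*sqrt(6)/2 (K = sqrt(12 + 6/4) = sqrt(12 + 6*(1/4)) = sqrt(12 + 3/2) = sqrt(27/2) = 3*sqrt(6)/2 ≈ 3.6742)
f(Y, S) = 2*S*Y (f(Y, S) = S*Y + S*Y = 2*S*Y)
-1564*f(K, -19) + 234 = -3128*(-19)*3*sqrt(6)/2 + 234 = -(-89148)*sqrt(6) + 234 = 89148*sqrt(6) + 234 = 234 + 89148*sqrt(6)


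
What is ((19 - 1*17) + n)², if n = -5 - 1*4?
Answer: 49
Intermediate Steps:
n = -9 (n = -5 - 4 = -9)
((19 - 1*17) + n)² = ((19 - 1*17) - 9)² = ((19 - 17) - 9)² = (2 - 9)² = (-7)² = 49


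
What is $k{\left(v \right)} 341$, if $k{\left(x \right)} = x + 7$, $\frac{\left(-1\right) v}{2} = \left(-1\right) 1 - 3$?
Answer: $5115$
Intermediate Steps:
$v = 8$ ($v = - 2 \left(\left(-1\right) 1 - 3\right) = - 2 \left(-1 - 3\right) = \left(-2\right) \left(-4\right) = 8$)
$k{\left(x \right)} = 7 + x$
$k{\left(v \right)} 341 = \left(7 + 8\right) 341 = 15 \cdot 341 = 5115$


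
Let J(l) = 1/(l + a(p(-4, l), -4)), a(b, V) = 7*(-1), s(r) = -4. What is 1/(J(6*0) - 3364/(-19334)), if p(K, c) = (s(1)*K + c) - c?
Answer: 1381/43 ≈ 32.116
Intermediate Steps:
p(K, c) = -4*K (p(K, c) = (-4*K + c) - c = (c - 4*K) - c = -4*K)
a(b, V) = -7
J(l) = 1/(-7 + l) (J(l) = 1/(l - 7) = 1/(-7 + l))
1/(J(6*0) - 3364/(-19334)) = 1/(1/(-7 + 6*0) - 3364/(-19334)) = 1/(1/(-7 + 0) - 3364*(-1/19334)) = 1/(1/(-7) + 1682/9667) = 1/(-⅐ + 1682/9667) = 1/(43/1381) = 1381/43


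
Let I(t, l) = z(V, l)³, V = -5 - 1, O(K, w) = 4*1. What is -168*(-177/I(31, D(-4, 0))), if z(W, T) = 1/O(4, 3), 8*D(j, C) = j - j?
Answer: 1903104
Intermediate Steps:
O(K, w) = 4
D(j, C) = 0 (D(j, C) = (j - j)/8 = (⅛)*0 = 0)
V = -6
z(W, T) = ¼ (z(W, T) = 1/4 = ¼)
I(t, l) = 1/64 (I(t, l) = (¼)³ = 1/64)
-168*(-177/I(31, D(-4, 0))) = -168/((1/64)/(-177)) = -168/((1/64)*(-1/177)) = -168/(-1/11328) = -168*(-11328) = 1903104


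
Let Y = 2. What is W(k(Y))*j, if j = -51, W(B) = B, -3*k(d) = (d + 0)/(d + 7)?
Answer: 34/9 ≈ 3.7778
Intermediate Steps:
k(d) = -d/(3*(7 + d)) (k(d) = -(d + 0)/(3*(d + 7)) = -d/(3*(7 + d)))
W(k(Y))*j = -1*2/(21 + 3*2)*(-51) = -1*2/(21 + 6)*(-51) = -1*2/27*(-51) = -1*2*1/27*(-51) = -2/27*(-51) = 34/9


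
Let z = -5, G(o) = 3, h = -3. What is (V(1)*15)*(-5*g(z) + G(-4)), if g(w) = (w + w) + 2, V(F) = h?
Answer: -1935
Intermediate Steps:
V(F) = -3
g(w) = 2 + 2*w (g(w) = 2*w + 2 = 2 + 2*w)
(V(1)*15)*(-5*g(z) + G(-4)) = (-3*15)*(-5*(2 + 2*(-5)) + 3) = -45*(-5*(2 - 10) + 3) = -45*(-5*(-8) + 3) = -45*(40 + 3) = -45*43 = -1935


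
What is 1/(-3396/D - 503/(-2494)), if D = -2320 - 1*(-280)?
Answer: 105995/197828 ≈ 0.53579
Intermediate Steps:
D = -2040 (D = -2320 + 280 = -2040)
1/(-3396/D - 503/(-2494)) = 1/(-3396/(-2040) - 503/(-2494)) = 1/(-3396*(-1/2040) - 503*(-1/2494)) = 1/(283/170 + 503/2494) = 1/(197828/105995) = 105995/197828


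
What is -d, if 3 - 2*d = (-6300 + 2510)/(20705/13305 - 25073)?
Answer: -95030073/66715112 ≈ -1.4244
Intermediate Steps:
d = 95030073/66715112 (d = 3/2 - (-6300 + 2510)/(2*(20705/13305 - 25073)) = 3/2 - (-1895)/(20705*(1/13305) - 25073) = 3/2 - (-1895)/(4141/2661 - 25073) = 3/2 - (-1895)/(-66715112/2661) = 3/2 - (-1895)*(-2661)/66715112 = 3/2 - ½*5042595/33357556 = 3/2 - 5042595/66715112 = 95030073/66715112 ≈ 1.4244)
-d = -1*95030073/66715112 = -95030073/66715112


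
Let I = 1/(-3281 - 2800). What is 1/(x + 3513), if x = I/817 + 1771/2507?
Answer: 541531293/1902781981829 ≈ 0.00028460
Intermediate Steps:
I = -1/6081 (I = 1/(-6081) = -1/6081 ≈ -0.00016445)
x = 382549520/541531293 (x = -1/6081/817 + 1771/2507 = -1/6081*1/817 + 1771*(1/2507) = -1/4968177 + 77/109 = 382549520/541531293 ≈ 0.70642)
1/(x + 3513) = 1/(382549520/541531293 + 3513) = 1/(1902781981829/541531293) = 541531293/1902781981829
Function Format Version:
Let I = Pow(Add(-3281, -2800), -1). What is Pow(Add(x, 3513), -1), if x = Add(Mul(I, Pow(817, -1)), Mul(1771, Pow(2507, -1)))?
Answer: Rational(541531293, 1902781981829) ≈ 0.00028460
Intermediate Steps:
I = Rational(-1, 6081) (I = Pow(-6081, -1) = Rational(-1, 6081) ≈ -0.00016445)
x = Rational(382549520, 541531293) (x = Add(Mul(Rational(-1, 6081), Pow(817, -1)), Mul(1771, Pow(2507, -1))) = Add(Mul(Rational(-1, 6081), Rational(1, 817)), Mul(1771, Rational(1, 2507))) = Add(Rational(-1, 4968177), Rational(77, 109)) = Rational(382549520, 541531293) ≈ 0.70642)
Pow(Add(x, 3513), -1) = Pow(Add(Rational(382549520, 541531293), 3513), -1) = Pow(Rational(1902781981829, 541531293), -1) = Rational(541531293, 1902781981829)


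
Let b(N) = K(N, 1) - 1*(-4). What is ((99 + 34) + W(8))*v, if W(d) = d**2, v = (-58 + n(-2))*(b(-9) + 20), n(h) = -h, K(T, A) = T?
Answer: -165480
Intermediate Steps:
b(N) = 4 + N (b(N) = N - 1*(-4) = N + 4 = 4 + N)
v = -840 (v = (-58 - 1*(-2))*((4 - 9) + 20) = (-58 + 2)*(-5 + 20) = -56*15 = -840)
((99 + 34) + W(8))*v = ((99 + 34) + 8**2)*(-840) = (133 + 64)*(-840) = 197*(-840) = -165480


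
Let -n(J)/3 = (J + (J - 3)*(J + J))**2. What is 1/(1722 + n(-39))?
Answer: -1/31432785 ≈ -3.1814e-8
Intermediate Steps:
n(J) = -3*(J + 2*J*(-3 + J))**2 (n(J) = -3*(J + (J - 3)*(J + J))**2 = -3*(J + (-3 + J)*(2*J))**2 = -3*(J + 2*J*(-3 + J))**2)
1/(1722 + n(-39)) = 1/(1722 - 3*(-39)**2*(-5 + 2*(-39))**2) = 1/(1722 - 3*1521*(-5 - 78)**2) = 1/(1722 - 3*1521*(-83)**2) = 1/(1722 - 3*1521*6889) = 1/(1722 - 31434507) = 1/(-31432785) = -1/31432785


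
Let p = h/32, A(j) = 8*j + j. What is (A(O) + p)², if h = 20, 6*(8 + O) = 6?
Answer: 249001/64 ≈ 3890.6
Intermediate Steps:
O = -7 (O = -8 + (⅙)*6 = -8 + 1 = -7)
A(j) = 9*j
p = 5/8 (p = 20/32 = 20*(1/32) = 5/8 ≈ 0.62500)
(A(O) + p)² = (9*(-7) + 5/8)² = (-63 + 5/8)² = (-499/8)² = 249001/64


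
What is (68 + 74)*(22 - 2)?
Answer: 2840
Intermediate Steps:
(68 + 74)*(22 - 2) = 142*20 = 2840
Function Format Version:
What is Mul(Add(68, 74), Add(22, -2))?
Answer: 2840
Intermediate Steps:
Mul(Add(68, 74), Add(22, -2)) = Mul(142, 20) = 2840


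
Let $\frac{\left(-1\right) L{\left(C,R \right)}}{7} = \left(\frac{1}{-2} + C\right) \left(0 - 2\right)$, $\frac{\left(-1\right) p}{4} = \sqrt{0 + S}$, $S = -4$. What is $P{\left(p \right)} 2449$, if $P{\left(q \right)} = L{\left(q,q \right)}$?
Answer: $-17143 - 274288 i \approx -17143.0 - 2.7429 \cdot 10^{5} i$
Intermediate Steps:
$p = - 8 i$ ($p = - 4 \sqrt{0 - 4} = - 4 \sqrt{-4} = - 4 \cdot 2 i = - 8 i \approx - 8.0 i$)
$L{\left(C,R \right)} = -7 + 14 C$ ($L{\left(C,R \right)} = - 7 \left(\frac{1}{-2} + C\right) \left(0 - 2\right) = - 7 \left(- \frac{1}{2} + C\right) \left(-2\right) = - 7 \left(1 - 2 C\right) = -7 + 14 C$)
$P{\left(q \right)} = -7 + 14 q$
$P{\left(p \right)} 2449 = \left(-7 + 14 \left(- 8 i\right)\right) 2449 = \left(-7 - 112 i\right) 2449 = -17143 - 274288 i$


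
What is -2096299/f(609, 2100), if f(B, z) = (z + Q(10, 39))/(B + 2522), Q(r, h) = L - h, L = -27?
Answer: -6563512169/2034 ≈ -3.2269e+6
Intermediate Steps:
Q(r, h) = -27 - h
f(B, z) = (-66 + z)/(2522 + B) (f(B, z) = (z + (-27 - 1*39))/(B + 2522) = (z + (-27 - 39))/(2522 + B) = (z - 66)/(2522 + B) = (-66 + z)/(2522 + B))
-2096299/f(609, 2100) = -2096299*(2522 + 609)/(-66 + 2100) = -2096299/(2034/3131) = -2096299/((1/3131)*2034) = -2096299/2034/3131 = -2096299*3131/2034 = -6563512169/2034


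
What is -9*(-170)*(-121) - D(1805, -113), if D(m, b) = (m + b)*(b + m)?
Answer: -3047994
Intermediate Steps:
D(m, b) = (b + m)² (D(m, b) = (b + m)*(b + m) = (b + m)²)
-9*(-170)*(-121) - D(1805, -113) = -9*(-170)*(-121) - (-113 + 1805)² = 1530*(-121) - 1*1692² = -185130 - 1*2862864 = -185130 - 2862864 = -3047994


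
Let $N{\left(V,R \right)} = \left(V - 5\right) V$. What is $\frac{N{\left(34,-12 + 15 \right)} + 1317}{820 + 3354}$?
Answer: $\frac{2303}{4174} \approx 0.55175$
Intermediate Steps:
$N{\left(V,R \right)} = V \left(-5 + V\right)$ ($N{\left(V,R \right)} = \left(-5 + V\right) V = V \left(-5 + V\right)$)
$\frac{N{\left(34,-12 + 15 \right)} + 1317}{820 + 3354} = \frac{34 \left(-5 + 34\right) + 1317}{820 + 3354} = \frac{34 \cdot 29 + 1317}{4174} = \left(986 + 1317\right) \frac{1}{4174} = 2303 \cdot \frac{1}{4174} = \frac{2303}{4174}$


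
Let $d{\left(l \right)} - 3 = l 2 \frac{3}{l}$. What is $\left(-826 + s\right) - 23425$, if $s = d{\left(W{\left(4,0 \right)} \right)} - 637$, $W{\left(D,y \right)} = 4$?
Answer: $-24879$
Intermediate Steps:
$d{\left(l \right)} = 9$ ($d{\left(l \right)} = 3 + l 2 \frac{3}{l} = 3 + 2 l \frac{3}{l} = 3 + 6 = 9$)
$s = -628$ ($s = 9 - 637 = -628$)
$\left(-826 + s\right) - 23425 = \left(-826 - 628\right) - 23425 = -1454 - 23425 = -24879$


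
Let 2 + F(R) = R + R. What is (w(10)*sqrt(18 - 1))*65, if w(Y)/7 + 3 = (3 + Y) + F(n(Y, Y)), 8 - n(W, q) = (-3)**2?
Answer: 2730*sqrt(17) ≈ 11256.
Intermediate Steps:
n(W, q) = -1 (n(W, q) = 8 - 1*(-3)**2 = 8 - 1*9 = 8 - 9 = -1)
F(R) = -2 + 2*R (F(R) = -2 + (R + R) = -2 + 2*R)
w(Y) = -28 + 7*Y (w(Y) = -21 + 7*((3 + Y) + (-2 + 2*(-1))) = -21 + 7*((3 + Y) + (-2 - 2)) = -21 + 7*((3 + Y) - 4) = -21 + 7*(-1 + Y) = -21 + (-7 + 7*Y) = -28 + 7*Y)
(w(10)*sqrt(18 - 1))*65 = ((-28 + 7*10)*sqrt(18 - 1))*65 = ((-28 + 70)*sqrt(17))*65 = (42*sqrt(17))*65 = 2730*sqrt(17)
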